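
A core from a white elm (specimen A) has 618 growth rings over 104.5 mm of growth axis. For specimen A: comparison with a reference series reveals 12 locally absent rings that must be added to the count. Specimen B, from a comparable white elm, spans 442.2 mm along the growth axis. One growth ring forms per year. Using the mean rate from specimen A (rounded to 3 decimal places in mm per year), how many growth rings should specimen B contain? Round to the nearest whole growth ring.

2664 growth rings

Specimen A: true growth ring count = 618 + 12 = 630.
A: 104.5 mm over 630 years gives 104.5 / 630 ≈ 0.166 mm per year.
For B, 442.2 / 0.166 = 2663.86 years ≈ 2664 growth rings.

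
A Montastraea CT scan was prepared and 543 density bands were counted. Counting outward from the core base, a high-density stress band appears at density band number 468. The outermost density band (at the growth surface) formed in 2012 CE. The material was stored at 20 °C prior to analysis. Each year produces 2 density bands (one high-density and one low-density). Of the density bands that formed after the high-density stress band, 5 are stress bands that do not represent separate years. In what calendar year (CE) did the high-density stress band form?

1977 CE

The high-density stress band sits at density band 468 from the core base, so 543 − 468 = 75 density bands formed after it.
Excluding 5 false density bands: 75 − 5 = 70.
With 2 density bands per year, 70 / 2 = 35 years.
2012 − 35 = 1977 CE.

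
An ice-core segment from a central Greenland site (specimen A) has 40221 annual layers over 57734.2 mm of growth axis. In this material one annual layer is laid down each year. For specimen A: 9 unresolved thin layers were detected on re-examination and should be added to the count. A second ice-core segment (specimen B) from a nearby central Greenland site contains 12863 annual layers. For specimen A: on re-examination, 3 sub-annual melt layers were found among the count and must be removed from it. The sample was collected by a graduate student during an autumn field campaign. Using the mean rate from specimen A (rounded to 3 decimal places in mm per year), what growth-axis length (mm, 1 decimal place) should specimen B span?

Specimen A: true annual layer count = 40221 − 3 + 9 = 40227.
A: Mean rate = 57734.2 mm / 40227 years ≈ 1.435 mm/year.
For B, 1.435 mm/year × 12863 years = 18458.4 mm.

18458.4 mm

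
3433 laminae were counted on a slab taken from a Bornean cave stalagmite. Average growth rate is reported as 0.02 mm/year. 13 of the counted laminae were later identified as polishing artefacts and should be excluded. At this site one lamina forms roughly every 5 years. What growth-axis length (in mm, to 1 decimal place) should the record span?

Correcting the raw count gives 3433 − 13 = 3420 true laminae.
Multiplying by 5 years per lamina: 3420 × 5 = 17100 years.
17100 years at 0.02 mm/year gives 0.02 × 17100 = 342.0 mm.

342.0 mm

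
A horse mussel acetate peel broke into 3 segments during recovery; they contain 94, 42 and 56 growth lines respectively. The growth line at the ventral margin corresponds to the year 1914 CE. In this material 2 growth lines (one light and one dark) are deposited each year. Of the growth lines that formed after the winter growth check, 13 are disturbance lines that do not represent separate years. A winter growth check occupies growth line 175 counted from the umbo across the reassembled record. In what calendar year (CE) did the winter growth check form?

Total growth lines = 94 + 42 + 56 = 192.
192 − 175 = 17 growth lines lie beyond the winter growth check toward the ventral margin.
Removing the 13 false growth lines leaves 17 − 13 = 4 true growth lines beyond the winter growth check.
Dividing by 2 growth lines per year: 4 / 2 = 2 years.
Counting back 2 years from 1914 CE places the winter growth check in 1914 − 2 = 1912 CE.

1912 CE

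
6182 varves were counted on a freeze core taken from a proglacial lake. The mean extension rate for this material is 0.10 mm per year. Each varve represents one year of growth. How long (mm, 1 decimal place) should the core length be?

6182 years of growth are recorded.
Predicted length = 0.10 mm/year × 6182 years = 618.2 mm.

618.2 mm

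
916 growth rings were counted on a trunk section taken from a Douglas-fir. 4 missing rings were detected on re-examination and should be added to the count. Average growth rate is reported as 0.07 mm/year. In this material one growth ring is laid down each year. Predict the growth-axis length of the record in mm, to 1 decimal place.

64.4 mm

Adjusted count: 916 + 4 = 920 growth rings.
Length ≈ 0.07 × 920 = 64.4 mm.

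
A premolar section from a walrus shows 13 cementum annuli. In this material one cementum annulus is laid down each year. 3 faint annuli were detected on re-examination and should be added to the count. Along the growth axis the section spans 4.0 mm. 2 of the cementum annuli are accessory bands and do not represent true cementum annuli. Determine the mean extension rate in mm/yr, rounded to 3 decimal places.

Correcting the raw count gives 13 − 2 + 3 = 14 true cementum annuli.
4.0 mm over 14 years gives 4.0 / 14 ≈ 0.286 mm/yr.

0.286 mm/yr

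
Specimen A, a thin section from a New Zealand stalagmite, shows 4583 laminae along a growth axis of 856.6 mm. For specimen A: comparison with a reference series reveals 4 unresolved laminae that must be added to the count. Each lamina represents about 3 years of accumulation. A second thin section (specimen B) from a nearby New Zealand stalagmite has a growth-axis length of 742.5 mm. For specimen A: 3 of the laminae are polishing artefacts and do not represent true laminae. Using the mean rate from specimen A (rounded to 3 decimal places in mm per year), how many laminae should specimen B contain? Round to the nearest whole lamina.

3992 laminae

Specimen A: true lamina count = 4583 − 3 + 4 = 4584.
Specimen A: at 3 years per lamina, 4584 × 3 = 13752 years.
A: Mean rate = 856.6 mm / 13752 years ≈ 0.062 mm/yr.
For B, 742.5 / 0.062 = 11975.81 years; at 3 years per lamina that is 11975.81 / 3 ≈ 3992 laminae.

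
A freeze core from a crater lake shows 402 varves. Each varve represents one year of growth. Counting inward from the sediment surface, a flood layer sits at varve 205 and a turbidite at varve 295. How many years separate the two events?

295 − 205 = 90 varves lie between the two events.
One varve per year makes the interval 90 years.

90 yr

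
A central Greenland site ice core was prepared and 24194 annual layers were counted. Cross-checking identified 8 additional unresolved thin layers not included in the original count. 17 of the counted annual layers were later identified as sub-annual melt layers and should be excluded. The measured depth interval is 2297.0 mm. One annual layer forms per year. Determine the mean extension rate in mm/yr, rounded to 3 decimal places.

0.095 mm/yr

Adjusted count: 24194 − 17 + 8 = 24185 annual layers.
Extension rate ≈ 2297.0 / 24185 = 0.095 mm/yr.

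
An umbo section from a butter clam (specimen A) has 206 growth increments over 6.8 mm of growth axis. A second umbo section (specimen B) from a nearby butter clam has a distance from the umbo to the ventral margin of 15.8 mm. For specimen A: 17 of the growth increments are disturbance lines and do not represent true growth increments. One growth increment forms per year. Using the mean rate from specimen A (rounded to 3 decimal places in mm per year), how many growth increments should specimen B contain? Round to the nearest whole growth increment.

Specimen A: true growth increment count = 206 − 17 = 189.
A: Extension rate ≈ 6.8 / 189 = 0.036 mm per year.
For B, 15.8 / 0.036 = 438.89 years ≈ 439 growth increments.

439 growth increments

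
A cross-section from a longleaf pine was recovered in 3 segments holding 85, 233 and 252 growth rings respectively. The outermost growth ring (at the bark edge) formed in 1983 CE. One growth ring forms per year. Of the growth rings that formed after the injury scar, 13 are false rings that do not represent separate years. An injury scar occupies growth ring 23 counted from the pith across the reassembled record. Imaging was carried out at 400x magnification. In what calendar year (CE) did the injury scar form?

1449 CE

Total growth rings = 85 + 233 + 252 = 570.
570 − 23 = 547 growth rings lie beyond the injury scar toward the bark edge.
Removing the 13 false growth rings leaves 547 − 13 = 534 true growth rings beyond the injury scar.
1983 − 534 = 1449 CE.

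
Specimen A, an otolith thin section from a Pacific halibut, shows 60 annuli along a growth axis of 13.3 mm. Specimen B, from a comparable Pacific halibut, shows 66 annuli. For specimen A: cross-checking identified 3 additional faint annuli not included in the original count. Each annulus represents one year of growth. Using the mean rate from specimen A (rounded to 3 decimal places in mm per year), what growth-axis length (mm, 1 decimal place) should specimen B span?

Specimen A: true annulus count = 60 + 3 = 63.
A: Extension rate ≈ 13.3 / 63 = 0.211 mm/yr.
Length of B = 0.211 × 66 = 13.9 mm.

13.9 mm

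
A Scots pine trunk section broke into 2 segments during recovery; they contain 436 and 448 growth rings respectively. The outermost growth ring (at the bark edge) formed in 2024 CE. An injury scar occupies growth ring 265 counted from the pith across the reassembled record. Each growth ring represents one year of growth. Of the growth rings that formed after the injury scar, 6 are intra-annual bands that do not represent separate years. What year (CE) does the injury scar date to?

Total growth rings = 436 + 448 = 884.
The injury scar sits at growth ring 265 from the pith, so 884 − 265 = 619 growth rings formed after it.
Removing the 6 false growth rings leaves 619 − 6 = 613 true growth rings beyond the injury scar.
Counting back 613 years from 2024 CE places the injury scar in 2024 − 613 = 1411 CE.

1411 CE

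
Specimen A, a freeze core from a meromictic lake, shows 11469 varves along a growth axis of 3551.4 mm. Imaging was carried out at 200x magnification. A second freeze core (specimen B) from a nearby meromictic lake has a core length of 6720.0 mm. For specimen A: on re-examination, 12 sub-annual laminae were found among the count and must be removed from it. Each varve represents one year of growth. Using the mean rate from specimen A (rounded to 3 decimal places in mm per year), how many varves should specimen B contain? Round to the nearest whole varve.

Specimen A: true varve count = 11469 − 12 = 11457.
A: 3551.4 mm over 11457 years gives 3551.4 / 11457 ≈ 0.310 mm/yr.
Specimen B: 6720.0 mm / 0.310 mm per year = 21677.42 years ≈ 21677 varves.

21677 varves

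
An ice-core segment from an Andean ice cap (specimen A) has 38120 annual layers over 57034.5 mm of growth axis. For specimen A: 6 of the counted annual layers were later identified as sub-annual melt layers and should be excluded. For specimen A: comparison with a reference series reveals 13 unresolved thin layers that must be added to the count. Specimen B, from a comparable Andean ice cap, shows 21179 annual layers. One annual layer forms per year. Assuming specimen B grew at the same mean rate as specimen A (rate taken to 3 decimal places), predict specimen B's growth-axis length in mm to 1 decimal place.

Specimen A: correcting the raw count gives 38120 − 6 + 13 = 38127 true annual layers.
A: Extension rate ≈ 57034.5 / 38127 = 1.496 mm/year.
For B, 1.496 mm/year × 21179 years = 31683.8 mm.

31683.8 mm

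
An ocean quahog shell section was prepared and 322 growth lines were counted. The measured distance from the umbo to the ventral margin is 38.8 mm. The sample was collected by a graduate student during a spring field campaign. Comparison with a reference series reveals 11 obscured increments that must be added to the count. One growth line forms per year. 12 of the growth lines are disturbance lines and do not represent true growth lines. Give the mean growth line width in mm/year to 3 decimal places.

After corrections the count is 322 − 12 + 11 = 321 growth lines.
38.8 mm over 321 years gives 38.8 / 321 ≈ 0.121 mm/year.

0.121 mm/year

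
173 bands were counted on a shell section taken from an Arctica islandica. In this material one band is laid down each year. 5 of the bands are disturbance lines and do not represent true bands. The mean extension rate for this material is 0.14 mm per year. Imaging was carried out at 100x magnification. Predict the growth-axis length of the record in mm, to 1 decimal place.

23.5 mm

Correcting the raw count gives 173 − 5 = 168 true bands.
Length ≈ 0.14 × 168 = 23.5 mm.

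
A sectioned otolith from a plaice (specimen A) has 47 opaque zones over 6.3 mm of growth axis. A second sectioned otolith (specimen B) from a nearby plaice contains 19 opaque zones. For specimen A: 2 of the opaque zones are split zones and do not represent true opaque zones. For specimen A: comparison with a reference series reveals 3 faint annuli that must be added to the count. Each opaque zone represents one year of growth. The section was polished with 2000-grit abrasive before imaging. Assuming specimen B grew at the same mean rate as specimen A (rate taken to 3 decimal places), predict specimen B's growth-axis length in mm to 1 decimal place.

Specimen A: adjusted count: 47 − 2 + 3 = 48 opaque zones.
A: Mean rate = 6.3 mm / 48 years ≈ 0.131 mm/yr.
Length of B = 0.131 × 19 = 2.5 mm.

2.5 mm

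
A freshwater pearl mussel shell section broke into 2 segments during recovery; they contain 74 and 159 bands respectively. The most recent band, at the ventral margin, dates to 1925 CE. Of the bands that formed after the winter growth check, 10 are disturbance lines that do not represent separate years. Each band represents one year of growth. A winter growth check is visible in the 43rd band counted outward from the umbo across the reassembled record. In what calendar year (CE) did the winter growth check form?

1745 CE

Total bands = 74 + 159 = 233.
233 − 43 = 190 bands lie beyond the winter growth check toward the ventral margin.
Removing the 10 false bands leaves 190 − 10 = 180 true bands beyond the winter growth check.
1925 − 180 = 1745 CE.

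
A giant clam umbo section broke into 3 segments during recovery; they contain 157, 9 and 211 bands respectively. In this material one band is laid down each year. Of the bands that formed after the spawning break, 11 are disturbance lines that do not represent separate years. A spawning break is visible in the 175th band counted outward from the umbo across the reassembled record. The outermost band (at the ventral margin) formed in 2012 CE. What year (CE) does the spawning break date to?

1821 CE

Total bands = 157 + 9 + 211 = 377.
377 − 175 = 202 bands lie beyond the spawning break toward the ventral margin.
Removing the 11 false bands leaves 202 − 11 = 191 true bands beyond the spawning break.
2012 − 191 = 1821 CE.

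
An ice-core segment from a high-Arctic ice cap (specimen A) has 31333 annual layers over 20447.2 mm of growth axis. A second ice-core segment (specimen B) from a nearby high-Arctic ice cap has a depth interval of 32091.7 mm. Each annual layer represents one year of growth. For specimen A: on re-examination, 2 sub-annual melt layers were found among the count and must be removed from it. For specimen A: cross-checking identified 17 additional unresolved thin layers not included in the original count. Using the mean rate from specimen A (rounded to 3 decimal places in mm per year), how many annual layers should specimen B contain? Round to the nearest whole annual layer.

Specimen A: after corrections the count is 31333 − 2 + 17 = 31348 annual layers.
A: Mean rate = 20447.2 mm / 31348 years ≈ 0.652 mm per year.
B spans 32091.7 / 0.652 = 49220.40 years ≈ 49220 annual layers.

49220 annual layers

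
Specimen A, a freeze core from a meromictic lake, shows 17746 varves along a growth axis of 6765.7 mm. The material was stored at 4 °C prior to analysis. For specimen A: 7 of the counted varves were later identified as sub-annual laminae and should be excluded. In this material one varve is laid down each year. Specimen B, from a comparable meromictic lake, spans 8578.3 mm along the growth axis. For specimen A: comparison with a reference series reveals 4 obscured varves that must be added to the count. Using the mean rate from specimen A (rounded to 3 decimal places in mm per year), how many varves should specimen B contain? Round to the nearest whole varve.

Specimen A: after corrections the count is 17746 − 7 + 4 = 17743 varves.
A: Extension rate ≈ 6765.7 / 17743 = 0.381 mm/yr.
For B, 8578.3 / 0.381 = 22515.22 years ≈ 22515 varves.

22515 varves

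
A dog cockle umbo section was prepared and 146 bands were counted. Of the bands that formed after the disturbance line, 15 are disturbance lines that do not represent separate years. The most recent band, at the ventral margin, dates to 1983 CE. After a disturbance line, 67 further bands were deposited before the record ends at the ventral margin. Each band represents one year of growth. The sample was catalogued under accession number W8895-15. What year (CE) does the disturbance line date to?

1931 CE

67 bands post-date the disturbance line.
Excluding 15 false bands: 67 − 15 = 52.
1983 − 52 = 1931 CE.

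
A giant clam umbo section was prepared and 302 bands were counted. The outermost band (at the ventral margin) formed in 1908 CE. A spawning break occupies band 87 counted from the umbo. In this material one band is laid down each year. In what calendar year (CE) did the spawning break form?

1693 CE

The spawning break sits at band 87 from the umbo, so 302 − 87 = 215 bands formed after it.
1908 − 215 = 1693 CE.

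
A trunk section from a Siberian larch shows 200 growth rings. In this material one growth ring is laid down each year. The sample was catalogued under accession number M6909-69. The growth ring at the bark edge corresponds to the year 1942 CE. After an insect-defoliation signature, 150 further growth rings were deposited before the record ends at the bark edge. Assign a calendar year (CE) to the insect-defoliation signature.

1792 CE

150 growth rings post-date the insect-defoliation signature.
1942 − 150 = 1792 CE.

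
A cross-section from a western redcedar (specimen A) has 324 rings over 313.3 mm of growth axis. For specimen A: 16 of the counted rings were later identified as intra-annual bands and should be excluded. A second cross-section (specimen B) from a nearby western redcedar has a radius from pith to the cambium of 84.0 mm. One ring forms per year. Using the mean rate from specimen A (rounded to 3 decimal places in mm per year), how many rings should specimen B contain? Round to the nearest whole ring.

Specimen A: correcting the raw count gives 324 − 16 = 308 true rings.
A: 313.3 mm over 308 years gives 313.3 / 308 ≈ 1.017 mm/year.
B spans 84.0 / 1.017 = 82.60 years ≈ 83 rings.

83 rings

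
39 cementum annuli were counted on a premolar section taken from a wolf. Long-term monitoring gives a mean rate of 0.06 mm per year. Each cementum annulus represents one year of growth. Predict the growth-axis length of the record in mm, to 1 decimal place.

The record spans 39 years at 0.06 mm per year.
39 years at 0.06 mm/year gives 0.06 × 39 = 2.3 mm.

2.3 mm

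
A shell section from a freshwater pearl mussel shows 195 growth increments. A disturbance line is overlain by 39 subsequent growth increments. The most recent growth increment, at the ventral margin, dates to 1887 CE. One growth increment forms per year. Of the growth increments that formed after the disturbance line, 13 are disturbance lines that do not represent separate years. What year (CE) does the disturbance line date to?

1861 CE

39 growth increments formed after the disturbance line.
39 − 13 false = 26 true growth increments after the disturbance line.
1887 − 26 = 1861 CE.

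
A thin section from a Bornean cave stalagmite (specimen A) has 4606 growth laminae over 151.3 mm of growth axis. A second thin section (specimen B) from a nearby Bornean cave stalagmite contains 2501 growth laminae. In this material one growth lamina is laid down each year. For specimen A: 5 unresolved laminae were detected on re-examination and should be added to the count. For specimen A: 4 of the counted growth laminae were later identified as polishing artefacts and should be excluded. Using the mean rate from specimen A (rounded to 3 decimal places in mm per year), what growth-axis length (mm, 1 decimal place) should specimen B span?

Specimen A: after corrections the count is 4606 − 4 + 5 = 4607 growth laminae.
A: Mean rate = 151.3 mm / 4607 years ≈ 0.033 mm/year.
For B, 0.033 mm/year × 2501 years = 82.5 mm.

82.5 mm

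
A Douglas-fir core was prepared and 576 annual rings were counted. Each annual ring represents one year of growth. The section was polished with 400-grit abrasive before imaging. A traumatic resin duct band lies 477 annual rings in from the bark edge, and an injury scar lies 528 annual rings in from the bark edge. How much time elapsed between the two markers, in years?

51 years

The two markers are separated by 528 − 477 = 51 annual rings.
At one annual ring per year, 51 years elapsed between them.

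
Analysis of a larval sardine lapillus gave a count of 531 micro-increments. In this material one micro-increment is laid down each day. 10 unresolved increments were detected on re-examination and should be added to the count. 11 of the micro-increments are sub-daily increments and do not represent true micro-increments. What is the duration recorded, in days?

Correcting the raw count gives 531 − 11 + 10 = 530 true micro-increments.
One micro-increment per day makes the duration 530 days.

530 days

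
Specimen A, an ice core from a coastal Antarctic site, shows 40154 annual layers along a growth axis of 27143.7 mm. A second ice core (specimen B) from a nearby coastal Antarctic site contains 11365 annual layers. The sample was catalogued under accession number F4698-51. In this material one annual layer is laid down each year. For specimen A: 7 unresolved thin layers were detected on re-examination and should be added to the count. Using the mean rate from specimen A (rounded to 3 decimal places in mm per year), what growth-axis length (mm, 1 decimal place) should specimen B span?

Specimen A: correcting the raw count gives 40154 + 7 = 40161 true annual layers.
A: Extension rate ≈ 27143.7 / 40161 = 0.676 mm per year.
B's length ≈ 0.676 × 11365 = 7682.7 mm.

7682.7 mm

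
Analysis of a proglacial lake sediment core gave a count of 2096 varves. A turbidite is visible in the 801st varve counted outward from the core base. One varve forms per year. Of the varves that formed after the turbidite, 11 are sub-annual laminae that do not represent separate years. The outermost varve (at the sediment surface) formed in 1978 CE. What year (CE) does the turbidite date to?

2096 − 801 = 1295 varves lie beyond the turbidite toward the sediment surface.
Excluding 11 false varves: 1295 − 11 = 1284.
The varve at the sediment surface is 1978 CE, so the turbidite dates to 1978 − 1284 = 694 CE.

694 CE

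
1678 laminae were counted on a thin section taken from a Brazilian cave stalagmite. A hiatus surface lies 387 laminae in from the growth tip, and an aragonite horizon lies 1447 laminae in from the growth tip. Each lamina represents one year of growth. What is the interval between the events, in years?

1060 years

Separation: 1447 − 387 = 1060 laminae.
One lamina per year makes the interval 1060 years.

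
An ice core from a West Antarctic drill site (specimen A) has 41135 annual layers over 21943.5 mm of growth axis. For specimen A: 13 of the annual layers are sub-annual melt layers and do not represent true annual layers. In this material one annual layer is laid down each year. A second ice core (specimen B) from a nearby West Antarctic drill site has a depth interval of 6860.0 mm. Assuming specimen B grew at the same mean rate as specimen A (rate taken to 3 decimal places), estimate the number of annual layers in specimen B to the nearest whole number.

Specimen A: after corrections the count is 41135 − 13 = 41122 annual layers.
A: Mean rate = 21943.5 mm / 41122 years ≈ 0.534 mm/year.
For B, 6860.0 / 0.534 = 12846.44 years ≈ 12846 annual layers.

12846 annual layers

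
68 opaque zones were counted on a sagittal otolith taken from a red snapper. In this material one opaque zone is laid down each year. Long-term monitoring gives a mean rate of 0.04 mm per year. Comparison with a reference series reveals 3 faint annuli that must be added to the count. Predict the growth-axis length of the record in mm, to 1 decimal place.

Adjusted count: 68 + 3 = 71 opaque zones.
71 years at 0.04 mm/year gives 0.04 × 71 = 2.8 mm.

2.8 mm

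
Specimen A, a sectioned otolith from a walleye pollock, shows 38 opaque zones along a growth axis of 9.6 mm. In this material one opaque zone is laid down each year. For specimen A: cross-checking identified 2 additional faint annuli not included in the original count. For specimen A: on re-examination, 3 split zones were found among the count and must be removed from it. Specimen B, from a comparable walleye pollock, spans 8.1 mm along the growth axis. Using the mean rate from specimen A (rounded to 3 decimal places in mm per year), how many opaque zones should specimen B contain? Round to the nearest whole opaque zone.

Specimen A: after corrections the count is 38 − 3 + 2 = 37 opaque zones.
A: 9.6 mm over 37 years gives 9.6 / 37 ≈ 0.259 mm/yr.
For B, 8.1 / 0.259 = 31.27 years ≈ 31 opaque zones.

31 opaque zones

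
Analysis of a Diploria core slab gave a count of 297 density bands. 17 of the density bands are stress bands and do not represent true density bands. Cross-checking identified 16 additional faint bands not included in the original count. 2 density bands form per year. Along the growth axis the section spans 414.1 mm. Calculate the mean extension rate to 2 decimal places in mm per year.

2.80 mm per year

After corrections the count is 297 − 17 + 16 = 296 density bands.
296 density bands at 2 per year is 296 / 2 = 148 years.
414.1 mm over 148 years gives 414.1 / 148 ≈ 2.80 mm per year.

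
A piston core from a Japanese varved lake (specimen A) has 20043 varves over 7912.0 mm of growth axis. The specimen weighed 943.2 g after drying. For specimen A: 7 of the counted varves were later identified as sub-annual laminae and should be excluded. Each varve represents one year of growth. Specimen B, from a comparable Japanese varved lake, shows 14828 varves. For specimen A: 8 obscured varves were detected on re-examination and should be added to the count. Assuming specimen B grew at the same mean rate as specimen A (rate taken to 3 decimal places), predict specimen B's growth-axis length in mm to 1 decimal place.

5857.1 mm

Specimen A: true varve count = 20043 − 7 + 8 = 20044.
A: Mean rate = 7912.0 mm / 20044 years ≈ 0.395 mm/yr.
B's length ≈ 0.395 × 14828 = 5857.1 mm.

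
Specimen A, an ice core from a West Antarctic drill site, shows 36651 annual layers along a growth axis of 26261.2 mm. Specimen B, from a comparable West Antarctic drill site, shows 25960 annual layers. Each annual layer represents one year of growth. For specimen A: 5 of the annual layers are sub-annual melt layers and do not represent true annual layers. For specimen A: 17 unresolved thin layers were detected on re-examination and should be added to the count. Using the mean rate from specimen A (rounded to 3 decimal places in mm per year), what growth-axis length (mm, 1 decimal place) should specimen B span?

Specimen A: adjusted count: 36651 − 5 + 17 = 36663 annual layers.
A: Extension rate ≈ 26261.2 / 36663 = 0.716 mm/yr.
For B, 0.716 mm/year × 25960 years = 18587.4 mm.

18587.4 mm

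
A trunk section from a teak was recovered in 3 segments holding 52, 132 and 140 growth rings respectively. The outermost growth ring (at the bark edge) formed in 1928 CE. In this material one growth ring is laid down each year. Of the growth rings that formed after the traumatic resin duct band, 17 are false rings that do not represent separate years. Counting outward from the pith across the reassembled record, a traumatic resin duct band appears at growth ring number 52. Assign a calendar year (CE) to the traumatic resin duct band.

1673 CE

Total growth rings = 52 + 132 + 140 = 324.
324 − 52 = 272 growth rings lie beyond the traumatic resin duct band toward the bark edge.
Removing the 17 false growth rings leaves 272 − 17 = 255 true growth rings beyond the traumatic resin duct band.
1928 − 255 = 1673 CE.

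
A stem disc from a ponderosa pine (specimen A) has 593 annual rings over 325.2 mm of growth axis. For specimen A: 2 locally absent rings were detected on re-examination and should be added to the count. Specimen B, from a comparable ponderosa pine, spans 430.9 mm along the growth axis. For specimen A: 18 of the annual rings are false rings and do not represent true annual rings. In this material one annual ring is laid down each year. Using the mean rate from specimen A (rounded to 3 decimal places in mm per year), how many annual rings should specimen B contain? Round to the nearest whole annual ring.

Specimen A: adjusted count: 593 − 18 + 2 = 577 annual rings.
A: Extension rate ≈ 325.2 / 577 = 0.564 mm/yr.
B spans 430.9 / 0.564 = 764.01 years ≈ 764 annual rings.

764 annual rings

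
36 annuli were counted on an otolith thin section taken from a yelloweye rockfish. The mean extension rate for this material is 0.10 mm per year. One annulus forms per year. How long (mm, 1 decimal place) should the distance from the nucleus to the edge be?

3.6 mm

36 years of growth are recorded.
Length ≈ 0.10 × 36 = 3.6 mm.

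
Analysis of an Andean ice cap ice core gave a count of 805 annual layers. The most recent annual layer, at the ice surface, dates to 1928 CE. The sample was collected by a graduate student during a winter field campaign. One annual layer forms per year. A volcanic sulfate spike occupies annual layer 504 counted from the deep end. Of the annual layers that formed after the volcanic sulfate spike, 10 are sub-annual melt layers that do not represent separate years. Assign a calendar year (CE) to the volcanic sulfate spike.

The volcanic sulfate spike sits at annual layer 504 from the deep end, so 805 − 504 = 301 annual layers formed after it.
Excluding 10 false annual layers: 301 − 10 = 291.
The annual layer at the ice surface is 1928 CE, so the volcanic sulfate spike dates to 1928 − 291 = 1637 CE.

1637 CE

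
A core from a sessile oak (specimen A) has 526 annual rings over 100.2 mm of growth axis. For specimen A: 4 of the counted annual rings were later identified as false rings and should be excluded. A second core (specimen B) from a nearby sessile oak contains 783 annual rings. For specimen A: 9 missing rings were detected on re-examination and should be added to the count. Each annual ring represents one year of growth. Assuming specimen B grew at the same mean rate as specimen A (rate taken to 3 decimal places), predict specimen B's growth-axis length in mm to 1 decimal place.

148.0 mm

Specimen A: true annual ring count = 526 − 4 + 9 = 531.
A: Mean rate = 100.2 mm / 531 years ≈ 0.189 mm/year.
Length of B = 0.189 × 783 = 148.0 mm.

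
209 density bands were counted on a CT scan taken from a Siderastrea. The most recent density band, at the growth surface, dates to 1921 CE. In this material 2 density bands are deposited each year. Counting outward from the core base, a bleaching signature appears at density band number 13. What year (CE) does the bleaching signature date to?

1823 CE

209 − 13 = 196 density bands lie beyond the bleaching signature toward the growth surface.
Dividing by 2 density bands per year: 196 / 2 = 98 years.
The density band at the growth surface is 1921 CE, so the bleaching signature dates to 1921 − 98 = 1823 CE.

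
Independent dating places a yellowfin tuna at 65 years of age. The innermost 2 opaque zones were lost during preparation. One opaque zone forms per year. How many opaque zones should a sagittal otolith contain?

At one opaque zone per year, 65 years correspond to 65 opaque zones.
Subtracting the 2 opaque zones not captured gives 65 − 2 = 63 opaque zones in the record.

63 opaque zones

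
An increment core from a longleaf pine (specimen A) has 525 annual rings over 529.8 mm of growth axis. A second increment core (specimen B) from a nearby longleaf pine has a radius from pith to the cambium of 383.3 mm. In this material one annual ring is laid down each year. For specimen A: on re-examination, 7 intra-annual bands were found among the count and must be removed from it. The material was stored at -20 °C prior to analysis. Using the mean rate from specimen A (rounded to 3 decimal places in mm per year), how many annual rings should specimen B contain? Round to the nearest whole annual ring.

375 annual rings

Specimen A: adjusted count: 525 − 7 = 518 annual rings.
A: Mean rate = 529.8 mm / 518 years ≈ 1.023 mm/yr.
B spans 383.3 / 1.023 = 374.68 years ≈ 375 annual rings.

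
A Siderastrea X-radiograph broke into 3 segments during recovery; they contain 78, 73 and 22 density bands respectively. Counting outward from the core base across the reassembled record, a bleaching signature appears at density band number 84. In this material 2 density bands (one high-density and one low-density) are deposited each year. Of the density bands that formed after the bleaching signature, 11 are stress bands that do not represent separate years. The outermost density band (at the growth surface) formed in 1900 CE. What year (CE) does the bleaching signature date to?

1861 CE

Total density bands = 78 + 73 + 22 = 173.
The bleaching signature sits at density band 84 from the core base, so 173 − 84 = 89 density bands formed after it.
89 − 11 false = 78 true density bands after the bleaching signature.
With 2 density bands per year, 78 / 2 = 39 years.
The density band at the growth surface is 1900 CE, so the bleaching signature dates to 1900 − 39 = 1861 CE.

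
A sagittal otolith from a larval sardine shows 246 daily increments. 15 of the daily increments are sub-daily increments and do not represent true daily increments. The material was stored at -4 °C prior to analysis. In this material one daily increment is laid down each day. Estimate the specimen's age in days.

Adjusted count: 246 − 15 = 231 daily increments.
With a one-to-one daily increment periodicity this is 231 days.

231 days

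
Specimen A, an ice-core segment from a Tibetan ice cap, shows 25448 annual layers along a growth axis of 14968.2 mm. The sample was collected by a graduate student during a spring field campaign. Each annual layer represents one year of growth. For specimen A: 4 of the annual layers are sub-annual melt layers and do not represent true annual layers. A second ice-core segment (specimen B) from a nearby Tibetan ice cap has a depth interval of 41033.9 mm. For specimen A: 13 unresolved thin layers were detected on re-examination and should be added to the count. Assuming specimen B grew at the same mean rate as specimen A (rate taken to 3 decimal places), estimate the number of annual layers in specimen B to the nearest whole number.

69786 annual layers

Specimen A: correcting the raw count gives 25448 − 4 + 13 = 25457 true annual layers.
A: 14968.2 mm over 25457 years gives 14968.2 / 25457 ≈ 0.588 mm/year.
Specimen B: 41033.9 mm / 0.588 mm per year = 69785.54 years ≈ 69786 annual layers.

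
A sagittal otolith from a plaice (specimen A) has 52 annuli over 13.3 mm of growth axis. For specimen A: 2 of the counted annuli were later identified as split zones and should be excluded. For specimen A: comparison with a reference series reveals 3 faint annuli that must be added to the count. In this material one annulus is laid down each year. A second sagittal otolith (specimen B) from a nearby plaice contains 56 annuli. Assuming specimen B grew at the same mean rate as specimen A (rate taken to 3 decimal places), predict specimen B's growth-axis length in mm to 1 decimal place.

14.1 mm

Specimen A: correcting the raw count gives 52 − 2 + 3 = 53 true annuli.
A: Mean rate = 13.3 mm / 53 years ≈ 0.251 mm/year.
Length of B = 0.251 × 56 = 14.1 mm.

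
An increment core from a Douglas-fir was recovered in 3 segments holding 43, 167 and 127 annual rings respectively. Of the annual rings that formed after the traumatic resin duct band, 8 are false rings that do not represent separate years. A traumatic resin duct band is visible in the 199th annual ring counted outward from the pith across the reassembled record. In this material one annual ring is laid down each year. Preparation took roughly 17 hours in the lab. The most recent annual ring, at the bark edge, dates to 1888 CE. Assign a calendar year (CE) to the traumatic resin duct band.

Total annual rings = 43 + 167 + 127 = 337.
337 − 199 = 138 annual rings lie beyond the traumatic resin duct band toward the bark edge.
Excluding 8 false annual rings: 138 − 8 = 130.
The annual ring at the bark edge is 1888 CE, so the traumatic resin duct band dates to 1888 − 130 = 1758 CE.

1758 CE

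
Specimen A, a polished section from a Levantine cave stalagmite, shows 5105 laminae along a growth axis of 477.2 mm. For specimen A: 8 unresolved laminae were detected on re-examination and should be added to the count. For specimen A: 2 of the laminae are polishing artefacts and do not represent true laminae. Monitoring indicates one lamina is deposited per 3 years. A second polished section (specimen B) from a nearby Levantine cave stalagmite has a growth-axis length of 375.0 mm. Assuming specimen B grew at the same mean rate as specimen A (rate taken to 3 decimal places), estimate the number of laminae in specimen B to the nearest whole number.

4032 laminae

Specimen A: after corrections the count is 5105 − 2 + 8 = 5111 laminae.
Specimen A: multiplying by 3 years per lamina: 5111 × 3 = 15333 years.
A: Mean rate = 477.2 mm / 15333 years ≈ 0.031 mm/year.
B spans 375.0 / 0.031 = 12096.77 years; at 3 years per lamina that is 12096.77 / 3 ≈ 4032 laminae.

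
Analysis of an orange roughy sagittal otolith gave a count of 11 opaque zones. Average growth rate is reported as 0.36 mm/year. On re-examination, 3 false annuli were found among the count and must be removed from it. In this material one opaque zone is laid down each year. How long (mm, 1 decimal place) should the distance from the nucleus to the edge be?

2.9 mm

Adjusted count: 11 − 3 = 8 opaque zones.
Predicted length = 0.36 mm/year × 8 years = 2.9 mm.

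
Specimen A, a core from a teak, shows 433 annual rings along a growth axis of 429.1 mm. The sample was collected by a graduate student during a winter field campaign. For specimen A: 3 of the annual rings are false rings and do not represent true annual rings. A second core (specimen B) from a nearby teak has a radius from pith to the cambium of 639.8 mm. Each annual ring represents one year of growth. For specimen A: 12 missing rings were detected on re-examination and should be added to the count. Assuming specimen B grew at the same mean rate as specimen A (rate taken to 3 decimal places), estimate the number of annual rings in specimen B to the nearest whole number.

659 annual rings

Specimen A: after corrections the count is 433 − 3 + 12 = 442 annual rings.
A: Extension rate ≈ 429.1 / 442 = 0.971 mm/yr.
Specimen B: 639.8 mm / 0.971 mm per year = 658.91 years ≈ 659 annual rings.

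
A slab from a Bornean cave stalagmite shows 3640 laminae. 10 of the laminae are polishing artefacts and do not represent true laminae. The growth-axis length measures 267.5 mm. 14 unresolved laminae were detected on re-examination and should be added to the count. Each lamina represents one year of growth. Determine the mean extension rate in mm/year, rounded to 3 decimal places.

0.073 mm/year

True lamina count = 3640 − 10 + 14 = 3644.
Extension rate ≈ 267.5 / 3644 = 0.073 mm/year.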